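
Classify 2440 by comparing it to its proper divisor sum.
abundant

Proper divisors of 2440: sum = 1 + 2 + 4 + 5 + 8 + 10 + 20 + 40 + 61 + 122 + 244 + 305 + 488 + 610 + 1220 = 3140
Since 3140 > 2440, 2440 is abundant.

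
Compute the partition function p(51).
239943

p(n) counts ways to write n as a sum of positive integers (order ignored).
Euler's pentagonal recurrence: p(k) = p(k-1) + p(k-2) - p(k-5) - p(k-7) + p(k-12) + p(k-15) - ... (offsets j(3j∓1)/2, signs ++--, p(0)=1, p(<0)=0).
DP table for k = 0..50: p(0)=1, p(1)=1, p(2)=2, p(3)=3, p(4)=5, p(5)=7, p(6)=11, p(7)=15, p(8)=22, p(9)=30, p(10)=42, p(11)=56, p(12)=77, p(13)=101, p(14)=135, p(15)=176, p(16)=231, p(17)=297, p(18)=385, p(19)=490, p(20)=627, p(21)=792, p(22)=1002, p(23)=1255, p(24)=1575, p(25)=1958, p(26)=2436, p(27)=3010, p(28)=3718, p(29)=4565, p(30)=5604, p(31)=6842, p(32)=8349, p(33)=10143, p(34)=12310, p(35)=14883, p(36)=17977, p(37)=21637, p(38)=26015, p(39)=31185, p(40)=37338, p(41)=44583, p(42)=53174, p(43)=63261, p(44)=75175, p(45)=89134, p(46)=105558, p(47)=124754, p(48)=147273, p(49)=173525, p(50)=204226.
Final step: p(51) = p(50) + p(49) - p(46) - p(44) + p(39) + p(36) - p(29) - p(25) + p(16) + p(11) - p(0)
= 204226 + 173525 - 105558 - 75175 + 31185 + 17977 - 4565 - 1958 + 231 + 56 - 1
= 239943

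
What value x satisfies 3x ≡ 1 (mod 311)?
104

gcd(3, 311) = 1, so the inverse exists.
Extended Euclidean algorithm on (311, 3):
311 = 103 × 3 + 2  ⟹  2 = (1)·311 + (-103)·3
3 = 1 × 2 + 1  ⟹  1 = (-1)·311 + (104)·3
So (104)·3 ≡ 1 (mod 311), i.e. 3^(-1) ≡ 104 (mod 311).
Check: 3 × 104 = 312 ≡ 1 (mod 311)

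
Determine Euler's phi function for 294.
84

294 = 2 × 3 × 7^2
φ(n) = n × ∏(1 - 1/p) for each prime p dividing n
φ(294) = 294 × (1 - 1/2) × (1 - 1/3) × (1 - 1/7) = 84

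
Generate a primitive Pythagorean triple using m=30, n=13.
(731, 780, 1069)

Euclid's formula: a = m² - n², b = 2mn, c = m² + n²
m = 30, n = 13
a = 30² - 13² = 900 - 169 = 731
b = 2 × 30 × 13 = 780
c = 30² + 13² = 900 + 169 = 1069
Verification: 731² + 780² = 534361 + 608400 = 1142761 = 1069² ✓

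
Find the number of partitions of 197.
3068829878530

p(n) counts ways to write n as a sum of positive integers (order ignored).
Euler's pentagonal recurrence: p(k) = p(k-1) + p(k-2) - p(k-5) - p(k-7) + p(k-12) + p(k-15) - ... (offsets j(3j∓1)/2, signs ++--, p(0)=1, p(<0)=0).
DP table for k = 0..196: p(0)=1, p(1)=1, p(2)=2, p(3)=3, p(4)=5, p(5)=7, p(6)=11, p(7)=15, p(8)=22, p(9)=30, p(10)=42, p(11)=56, p(12)=77, p(13)=101, p(14)=135, p(15)=176, p(16)=231, p(17)=297, p(18)=385, p(19)=490, p(20)=627, p(21)=792, p(22)=1002, p(23)=1255, p(24)=1575, p(25)=1958, p(26)=2436, p(27)=3010, p(28)=3718, p(29)=4565, p(30)=5604, p(31)=6842, p(32)=8349, p(33)=10143, p(34)=12310, p(35)=14883, p(36)=17977, p(37)=21637, p(38)=26015, p(39)=31185, p(40)=37338, p(41)=44583, p(42)=53174, p(43)=63261, p(44)=75175, p(45)=89134, p(46)=105558, p(47)=124754, p(48)=147273, p(49)=173525, p(50)=204226, p(51)=239943, p(52)=281589, p(53)=329931, p(54)=386155, p(55)=451276, p(56)=526823, p(57)=614154, p(58)=715220, p(59)=831820, p(60)=966467, p(61)=1121505, p(62)=1300156, p(63)=1505499, p(64)=1741630, p(65)=2012558, p(66)=2323520, p(67)=2679689, p(68)=3087735, p(69)=3554345, p(70)=4087968, p(71)=4697205, p(72)=5392783, p(73)=6185689, p(74)=7089500, p(75)=8118264, p(76)=9289091, p(77)=10619863, p(78)=12132164, p(79)=13848650, p(80)=15796476, p(81)=18004327, p(82)=20506255, p(83)=23338469, p(84)=26543660, p(85)=30167357, p(86)=34262962, p(87)=38887673, p(88)=44108109, p(89)=49995925, p(90)=56634173, p(91)=64112359, p(92)=72533807, p(93)=82010177, p(94)=92669720, p(95)=104651419, p(96)=118114304, p(97)=133230930, p(98)=150198136, p(99)=169229875, p(100)=190569292, p(101)=214481126, p(102)=241265379, p(103)=271248950, p(104)=304801365, p(105)=342325709, p(106)=384276336, p(107)=431149389, p(108)=483502844, p(109)=541946240, p(110)=607163746, p(111)=679903203, p(112)=761002156, p(113)=851376628, p(114)=952050665, p(115)=1064144451, p(116)=1188908248, p(117)=1327710076, p(118)=1482074143, p(119)=1653668665, p(120)=1844349560, p(121)=2056148051, p(122)=2291320912, p(123)=2552338241, p(124)=2841940500, p(125)=3163127352, p(126)=3519222692, p(127)=3913864295, p(128)=4351078600, p(129)=4835271870, p(130)=5371315400, p(131)=5964539504, p(132)=6620830889, p(133)=7346629512, p(134)=8149040695, p(135)=9035836076, p(136)=10015581680, p(137)=11097645016, p(138)=12292341831, p(139)=13610949895, p(140)=15065878135, p(141)=16670689208, p(142)=18440293320, p(143)=20390982757, p(144)=22540654445, p(145)=24908858009, p(146)=27517052599, p(147)=30388671978, p(148)=33549419497, p(149)=37027355200, p(150)=40853235313, p(151)=45060624582, p(152)=49686288421, p(153)=54770336324, p(154)=60356673280, p(155)=66493182097, p(156)=73232243759, p(157)=80630964769, p(158)=88751778802, p(159)=97662728555, p(160)=107438159466, p(161)=118159068427, p(162)=129913904637, p(163)=142798995930, p(164)=156919475295, p(165)=172389800255, p(166)=189334822579, p(167)=207890420102, p(168)=228204732751, p(169)=250438925115, p(170)=274768617130, p(171)=301384802048, p(172)=330495499613, p(173)=362326859895, p(174)=397125074750, p(175)=435157697830, p(176)=476715857290, p(177)=522115831195, p(178)=571701605655, p(179)=625846753120, p(180)=684957390936, p(181)=749474411781, p(182)=819876908323, p(183)=896684817527, p(184)=980462880430, p(185)=1071823774337, p(186)=1171432692373, p(187)=1280011042268, p(188)=1398341745571, p(189)=1527273599625, p(190)=1667727404093, p(191)=1820701100652, p(192)=1987276856363, p(193)=2168627105469, p(194)=2366022741845, p(195)=2580840212973, p(196)=2814570987591.
Final step: p(197) = p(196) + p(195) - p(192) - p(190) + p(185) + p(182) - p(175) - p(171) + p(162) + p(157) - p(146) - p(140) + p(127) + p(120) - p(105) - p(97) + p(80) + p(71) - p(52) - p(42) + p(21) + p(10)
= 2814570987591 + 2580840212973 - 1987276856363 - 1667727404093 + 1071823774337 + 819876908323 - 435157697830 - 301384802048 + 129913904637 + 80630964769 - 27517052599 - 15065878135 + 3913864295 + 1844349560 - 342325709 - 133230930 + 15796476 + 4697205 - 281589 - 53174 + 792 + 42
= 3068829878530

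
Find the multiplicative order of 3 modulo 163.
162

163 is prime, so ord(3) divides φ(163) = 162.
Divisors of 162: 1, 2, 3, 6, 9, 18, 27, 54, 81, 162.
Repeated squaring: 3^1 ≡ 3, 3^2 ≡ 9, 3^4 ≡ 81, 3^8 ≡ 41, 3^16 ≡ 51, 3^32 ≡ 156, 3^64 ≡ 49, 3^128 ≡ 119 (mod 163).
Test 3^d mod 163 for each divisor d in increasing order:
3^1 ≡ 3
3^2 ≡ 9
3^3 = 3^2·3^1 ≡ 27
3^6 = 3^4·3^2 ≡ 77
3^9 = 3^8·3^1 ≡ 123
3^18 = 3^16·3^2 ≡ 133
3^27 = 3^16·3^8·3^2·3^1 ≡ 59
3^54 = 3^32·3^16·3^4·3^2 ≡ 58
3^81 = 3^64·3^16·3^1 ≡ 162
3^162 = 3^128·3^32·3^2 ≡ 1  ← first divisor giving 1
The order is 162.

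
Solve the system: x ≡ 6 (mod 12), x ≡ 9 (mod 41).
378

Using Chinese Remainder Theorem:
M = 12 × 41 = 492
M1 = 41, M2 = 12
y1 = 41^(-1) mod 12 = 5
y2 = 12^(-1) mod 41 = 24
x = (6×41×5 + 9×12×24) mod 492 = 378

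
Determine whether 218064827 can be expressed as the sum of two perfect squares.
Not possible

Factorization: 218064827 = 97 × 131^3
By Fermat: n is sum of two squares iff every prime p ≡ 3 (mod 4) appears to even power.
Prime(s) ≡ 3 (mod 4) with odd exponent: [(131, 3)]
Therefore 218064827 cannot be expressed as a² + b².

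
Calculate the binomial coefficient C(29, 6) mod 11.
7

Using Lucas' theorem:
Write n=29 and k=6 in base 11:
n in base 11: [2, 7]
k in base 11: [0, 6]
C(29,6) mod 11 = ∏ C(n_i, k_i) mod 11
Digit binomials (mod 11): C(2,0) = 1; C(7,6) = 7
Product: 1 × 7 = 7 ≡ 7 (mod 11)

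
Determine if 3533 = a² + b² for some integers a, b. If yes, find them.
13² + 58² (a=13, b=58)

Factorization: 3533 = 3533
By Fermat: n is sum of two squares iff every prime p ≡ 3 (mod 4) appears to even power.
All primes ≡ 3 (mod 4) appear to even power.
Search a = 0, 1, 2, … for 3533 - a² a perfect square: first hit at a = 13: 3533 - 169 = 3364 = 58².
3533 = 13² + 58² = 169 + 3364 ✓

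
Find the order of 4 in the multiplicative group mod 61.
30

61 is prime, so ord(4) divides φ(61) = 60.
Divisors of 60: 1, 2, 3, 4, 5, 6, 10, 12, 15, 20, 30, 60.
Repeated squaring: 4^1 ≡ 4, 4^2 ≡ 16, 4^4 ≡ 12, 4^8 ≡ 22, 4^16 ≡ 57, 4^32 ≡ 16 (mod 61).
Test 4^d mod 61 for each divisor d in increasing order:
4^1 ≡ 4
4^2 ≡ 16
4^3 = 4^2·4^1 ≡ 3
4^4 ≡ 12
4^5 = 4^4·4^1 ≡ 48
4^6 = 4^4·4^2 ≡ 9
4^10 = 4^8·4^2 ≡ 47
4^12 = 4^8·4^4 ≡ 20
4^15 = 4^8·4^4·4^2·4^1 ≡ 60
4^20 = 4^16·4^4 ≡ 13
4^30 = 4^16·4^8·4^4·4^2 ≡ 1  ← first divisor giving 1
The order is 30.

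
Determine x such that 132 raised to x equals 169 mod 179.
36

Baby-step giant-step with step n = ⌈√179⌉ = 14.
Baby steps 132^j mod 179 (j:value) for j=0..13: 0:1, 1:132, 2:61, 3:176, 4:141, 5:175, 6:9, 7:114, 8:12, 9:152, 10:16, 11:143, 12:81, 13:131.
Giant-step multiplier: 132^(-14) ≡ 132^(178-14) = 132^164 ≡ 121 (mod 179).
Giant steps γ_i = 169·121^i mod 179: γ_0=169, γ_1=43, γ_2=12 (in table at j=8).
x = i·n + j = 2·14 + 8 = 36.
Check: 132^36 ≡ 169 (mod 179).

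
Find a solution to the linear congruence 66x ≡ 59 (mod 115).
x ≡ 34 (mod 115)

gcd(66, 115) = 1, which divides 59, so solutions exist.
Find 66^(-1) mod 115 by the extended Euclidean algorithm:
115 = 1 × 66 + 49  ⟹  49 = (1)·115 + (-1)·66
66 = 1 × 49 + 17  ⟹  17 = (-1)·115 + (2)·66
49 = 2 × 17 + 15  ⟹  15 = (3)·115 + (-5)·66
17 = 1 × 15 + 2  ⟹  2 = (-4)·115 + (7)·66
15 = 7 × 2 + 1  ⟹  1 = (31)·115 + (-54)·66
So (-54)·66 ≡ 1 (mod 115), i.e. 66^(-1) ≡ -54 ≡ 61 (mod 115).
x ≡ 61 × 59 = 3599 ≡ 34 (mod 115).
Check: 66 × 34 = 2244 ≡ 59 (mod 115).
Unique solution: x ≡ 34 (mod 115)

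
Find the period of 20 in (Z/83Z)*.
82

83 is prime, so ord(20) divides φ(83) = 82.
Divisors of 82: 1, 2, 41, 82.
Repeated squaring: 20^1 ≡ 20, 20^2 ≡ 68, 20^4 ≡ 59, 20^8 ≡ 78, 20^16 ≡ 25, 20^32 ≡ 44, 20^64 ≡ 27 (mod 83).
Test 20^d mod 83 for each divisor d in increasing order:
20^1 ≡ 20
20^2 ≡ 68
20^41 = 20^32·20^8·20^1 ≡ 82
20^82 = 20^64·20^16·20^2 ≡ 1  ← first divisor giving 1
The order is 82.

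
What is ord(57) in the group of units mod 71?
5

71 is prime, so ord(57) divides φ(71) = 70.
Divisors of 70: 1, 2, 5, 7, 10, 14, 35, 70.
Repeated squaring: 57^1 ≡ 57, 57^2 ≡ 54, 57^4 ≡ 5, 57^8 ≡ 25, 57^16 ≡ 57, 57^32 ≡ 54, 57^64 ≡ 5 (mod 71).
Test 57^d mod 71 for each divisor d in increasing order:
57^1 ≡ 57
57^2 ≡ 54
57^5 = 57^4·57^1 ≡ 1  ← first divisor giving 1
The order is 5.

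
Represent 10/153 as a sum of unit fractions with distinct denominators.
1/16 + 1/350 + 1/428400

Greedy algorithm:
10/153: ceiling(153/10) = 16, use 1/16
7/2448: ceiling(2448/7) = 350, use 1/350
1/428400: ceiling(428400/1) = 428400, use 1/428400
Result: 10/153 = 1/16 + 1/350 + 1/428400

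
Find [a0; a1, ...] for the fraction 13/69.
[0; 5, 3, 4]

Euclidean algorithm steps:
13 = 0 × 69 + 13
69 = 5 × 13 + 4
13 = 3 × 4 + 1
4 = 4 × 1 + 0
Continued fraction: [0; 5, 3, 4]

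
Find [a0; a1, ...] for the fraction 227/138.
[1; 1, 1, 1, 4, 2, 4]

Euclidean algorithm steps:
227 = 1 × 138 + 89
138 = 1 × 89 + 49
89 = 1 × 49 + 40
49 = 1 × 40 + 9
40 = 4 × 9 + 4
9 = 2 × 4 + 1
4 = 4 × 1 + 0
Continued fraction: [1; 1, 1, 1, 4, 2, 4]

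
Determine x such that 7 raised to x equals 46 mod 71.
21

Baby-step giant-step with step n = ⌈√71⌉ = 9.
Baby steps 7^j mod 71 (j:value) for j=0..8: 0:1, 1:7, 2:49, 3:59, 4:58, 5:51, 6:2, 7:14, 8:27.
Giant-step multiplier: 7^(-9) ≡ 7^(70-9) = 7^61 ≡ 68 (mod 71).
Giant steps γ_i = 46·68^i mod 71: γ_0=46, γ_1=4, γ_2=59 (in table at j=3).
x = i·n + j = 2·9 + 3 = 21.
Check: 7^21 ≡ 46 (mod 71).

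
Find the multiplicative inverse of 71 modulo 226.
191

gcd(71, 226) = 1, so the inverse exists.
Extended Euclidean algorithm on (226, 71):
226 = 3 × 71 + 13  ⟹  13 = (1)·226 + (-3)·71
71 = 5 × 13 + 6  ⟹  6 = (-5)·226 + (16)·71
13 = 2 × 6 + 1  ⟹  1 = (11)·226 + (-35)·71
So (-35)·71 ≡ 1 (mod 226), i.e. 71^(-1) ≡ -35 ≡ 191 (mod 226).
Check: 71 × 191 = 13561 ≡ 1 (mod 226)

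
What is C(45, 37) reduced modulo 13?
0

Using Lucas' theorem:
Write n=45 and k=37 in base 13:
n in base 13: [3, 6]
k in base 13: [2, 11]
C(45,37) mod 13 = ∏ C(n_i, k_i) mod 13
Digit binomials (mod 13): C(3,2) = 3; C(6,11) = 0 (k_i > n_i)
Product: 3 × 0 = 0 ≡ 0 (mod 13)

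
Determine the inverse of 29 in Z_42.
29

gcd(29, 42) = 1, so the inverse exists.
Extended Euclidean algorithm on (42, 29):
42 = 1 × 29 + 13  ⟹  13 = (1)·42 + (-1)·29
29 = 2 × 13 + 3  ⟹  3 = (-2)·42 + (3)·29
13 = 4 × 3 + 1  ⟹  1 = (9)·42 + (-13)·29
So (-13)·29 ≡ 1 (mod 42), i.e. 29^(-1) ≡ -13 ≡ 29 (mod 42).
Check: 29 × 29 = 841 ≡ 1 (mod 42)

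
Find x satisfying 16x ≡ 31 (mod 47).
x ≡ 46 (mod 47)

gcd(16, 47) = 1, which divides 31, so solutions exist.
Find 16^(-1) mod 47 by the extended Euclidean algorithm:
47 = 2 × 16 + 15  ⟹  15 = (1)·47 + (-2)·16
16 = 1 × 15 + 1  ⟹  1 = (-1)·47 + (3)·16
So (3)·16 ≡ 1 (mod 47), i.e. 16^(-1) ≡ 3 (mod 47).
x ≡ 3 × 31 = 93 ≡ 46 (mod 47).
Check: 16 × 46 = 736 ≡ 31 (mod 47).
Unique solution: x ≡ 46 (mod 47)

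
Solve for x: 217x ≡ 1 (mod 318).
85

gcd(217, 318) = 1, so the inverse exists.
Extended Euclidean algorithm on (318, 217):
318 = 1 × 217 + 101  ⟹  101 = (1)·318 + (-1)·217
217 = 2 × 101 + 15  ⟹  15 = (-2)·318 + (3)·217
101 = 6 × 15 + 11  ⟹  11 = (13)·318 + (-19)·217
15 = 1 × 11 + 4  ⟹  4 = (-15)·318 + (22)·217
11 = 2 × 4 + 3  ⟹  3 = (43)·318 + (-63)·217
4 = 1 × 3 + 1  ⟹  1 = (-58)·318 + (85)·217
So (85)·217 ≡ 1 (mod 318), i.e. 217^(-1) ≡ 85 (mod 318).
Check: 217 × 85 = 18445 ≡ 1 (mod 318)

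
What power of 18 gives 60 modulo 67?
50

Baby-step giant-step with step n = ⌈√67⌉ = 9.
Baby steps 18^j mod 67 (j:value) for j=0..8: 0:1, 1:18, 2:56, 3:3, 4:54, 5:34, 6:9, 7:28, 8:35.
Giant-step multiplier: 18^(-9) ≡ 18^(66-9) = 18^57 ≡ 5 (mod 67).
Giant steps γ_i = 60·5^i mod 67: γ_0=60, γ_1=32, γ_2=26, γ_3=63, γ_4=47, γ_5=34 (in table at j=5).
x = i·n + j = 5·9 + 5 = 50.
Check: 18^50 ≡ 60 (mod 67).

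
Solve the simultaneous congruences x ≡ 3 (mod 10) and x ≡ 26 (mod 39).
143

Using Chinese Remainder Theorem:
M = 10 × 39 = 390
M1 = 39, M2 = 10
y1 = 39^(-1) mod 10 = 9
y2 = 10^(-1) mod 39 = 4
x = (3×39×9 + 26×10×4) mod 390 = 143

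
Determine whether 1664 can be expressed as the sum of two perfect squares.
8² + 40² (a=8, b=40)

Factorization: 1664 = 2^7 × 13
By Fermat: n is sum of two squares iff every prime p ≡ 3 (mod 4) appears to even power.
All primes ≡ 3 (mod 4) appear to even power.
Search a = 0, 1, 2, … for 1664 - a² a perfect square: first hit at a = 8: 1664 - 64 = 1600 = 40².
1664 = 8² + 40² = 64 + 1600 ✓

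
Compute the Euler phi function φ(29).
28

29 = 29
φ(n) = n × ∏(1 - 1/p) for each prime p dividing n
φ(29) = 29 × (1 - 1/29) = 28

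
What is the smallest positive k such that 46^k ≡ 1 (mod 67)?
66

67 is prime, so ord(46) divides φ(67) = 66.
Divisors of 66: 1, 2, 3, 6, 11, 22, 33, 66.
Repeated squaring: 46^1 ≡ 46, 46^2 ≡ 39, 46^4 ≡ 47, 46^8 ≡ 65, 46^16 ≡ 4, 46^32 ≡ 16, 46^64 ≡ 55 (mod 67).
Test 46^d mod 67 for each divisor d in increasing order:
46^1 ≡ 46
46^2 ≡ 39
46^3 = 46^2·46^1 ≡ 52
46^6 = 46^4·46^2 ≡ 24
46^11 = 46^8·46^2·46^1 ≡ 30
46^22 = 46^16·46^4·46^2 ≡ 29
46^33 = 46^32·46^1 ≡ 66
46^66 = 46^64·46^2 ≡ 1  ← first divisor giving 1
The order is 66.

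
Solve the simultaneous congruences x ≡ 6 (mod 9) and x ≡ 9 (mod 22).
141

Using Chinese Remainder Theorem:
M = 9 × 22 = 198
M1 = 22, M2 = 9
y1 = 22^(-1) mod 9 = 7
y2 = 9^(-1) mod 22 = 5
x = (6×22×7 + 9×9×5) mod 198 = 141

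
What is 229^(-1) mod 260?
109

gcd(229, 260) = 1, so the inverse exists.
Extended Euclidean algorithm on (260, 229):
260 = 1 × 229 + 31  ⟹  31 = (1)·260 + (-1)·229
229 = 7 × 31 + 12  ⟹  12 = (-7)·260 + (8)·229
31 = 2 × 12 + 7  ⟹  7 = (15)·260 + (-17)·229
12 = 1 × 7 + 5  ⟹  5 = (-22)·260 + (25)·229
7 = 1 × 5 + 2  ⟹  2 = (37)·260 + (-42)·229
5 = 2 × 2 + 1  ⟹  1 = (-96)·260 + (109)·229
So (109)·229 ≡ 1 (mod 260), i.e. 229^(-1) ≡ 109 (mod 260).
Check: 229 × 109 = 24961 ≡ 1 (mod 260)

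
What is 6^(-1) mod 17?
3

gcd(6, 17) = 1, so the inverse exists.
Extended Euclidean algorithm on (17, 6):
17 = 2 × 6 + 5  ⟹  5 = (1)·17 + (-2)·6
6 = 1 × 5 + 1  ⟹  1 = (-1)·17 + (3)·6
So (3)·6 ≡ 1 (mod 17), i.e. 6^(-1) ≡ 3 (mod 17).
Check: 6 × 3 = 18 ≡ 1 (mod 17)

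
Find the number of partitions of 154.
60356673280

p(n) counts ways to write n as a sum of positive integers (order ignored).
Euler's pentagonal recurrence: p(k) = p(k-1) + p(k-2) - p(k-5) - p(k-7) + p(k-12) + p(k-15) - ... (offsets j(3j∓1)/2, signs ++--, p(0)=1, p(<0)=0).
DP table for k = 0..153: p(0)=1, p(1)=1, p(2)=2, p(3)=3, p(4)=5, p(5)=7, p(6)=11, p(7)=15, p(8)=22, p(9)=30, p(10)=42, p(11)=56, p(12)=77, p(13)=101, p(14)=135, p(15)=176, p(16)=231, p(17)=297, p(18)=385, p(19)=490, p(20)=627, p(21)=792, p(22)=1002, p(23)=1255, p(24)=1575, p(25)=1958, p(26)=2436, p(27)=3010, p(28)=3718, p(29)=4565, p(30)=5604, p(31)=6842, p(32)=8349, p(33)=10143, p(34)=12310, p(35)=14883, p(36)=17977, p(37)=21637, p(38)=26015, p(39)=31185, p(40)=37338, p(41)=44583, p(42)=53174, p(43)=63261, p(44)=75175, p(45)=89134, p(46)=105558, p(47)=124754, p(48)=147273, p(49)=173525, p(50)=204226, p(51)=239943, p(52)=281589, p(53)=329931, p(54)=386155, p(55)=451276, p(56)=526823, p(57)=614154, p(58)=715220, p(59)=831820, p(60)=966467, p(61)=1121505, p(62)=1300156, p(63)=1505499, p(64)=1741630, p(65)=2012558, p(66)=2323520, p(67)=2679689, p(68)=3087735, p(69)=3554345, p(70)=4087968, p(71)=4697205, p(72)=5392783, p(73)=6185689, p(74)=7089500, p(75)=8118264, p(76)=9289091, p(77)=10619863, p(78)=12132164, p(79)=13848650, p(80)=15796476, p(81)=18004327, p(82)=20506255, p(83)=23338469, p(84)=26543660, p(85)=30167357, p(86)=34262962, p(87)=38887673, p(88)=44108109, p(89)=49995925, p(90)=56634173, p(91)=64112359, p(92)=72533807, p(93)=82010177, p(94)=92669720, p(95)=104651419, p(96)=118114304, p(97)=133230930, p(98)=150198136, p(99)=169229875, p(100)=190569292, p(101)=214481126, p(102)=241265379, p(103)=271248950, p(104)=304801365, p(105)=342325709, p(106)=384276336, p(107)=431149389, p(108)=483502844, p(109)=541946240, p(110)=607163746, p(111)=679903203, p(112)=761002156, p(113)=851376628, p(114)=952050665, p(115)=1064144451, p(116)=1188908248, p(117)=1327710076, p(118)=1482074143, p(119)=1653668665, p(120)=1844349560, p(121)=2056148051, p(122)=2291320912, p(123)=2552338241, p(124)=2841940500, p(125)=3163127352, p(126)=3519222692, p(127)=3913864295, p(128)=4351078600, p(129)=4835271870, p(130)=5371315400, p(131)=5964539504, p(132)=6620830889, p(133)=7346629512, p(134)=8149040695, p(135)=9035836076, p(136)=10015581680, p(137)=11097645016, p(138)=12292341831, p(139)=13610949895, p(140)=15065878135, p(141)=16670689208, p(142)=18440293320, p(143)=20390982757, p(144)=22540654445, p(145)=24908858009, p(146)=27517052599, p(147)=30388671978, p(148)=33549419497, p(149)=37027355200, p(150)=40853235313, p(151)=45060624582, p(152)=49686288421, p(153)=54770336324.
Final step: p(154) = p(153) + p(152) - p(149) - p(147) + p(142) + p(139) - p(132) - p(128) + p(119) + p(114) - p(103) - p(97) + p(84) + p(77) - p(62) - p(54) + p(37) + p(28) - p(9)
= 54770336324 + 49686288421 - 37027355200 - 30388671978 + 18440293320 + 13610949895 - 6620830889 - 4351078600 + 1653668665 + 952050665 - 271248950 - 133230930 + 26543660 + 10619863 - 1300156 - 386155 + 21637 + 3718 - 30
= 60356673280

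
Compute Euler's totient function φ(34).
16

34 = 2 × 17
φ(n) = n × ∏(1 - 1/p) for each prime p dividing n
φ(34) = 34 × (1 - 1/2) × (1 - 1/17) = 16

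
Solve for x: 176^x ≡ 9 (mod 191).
22

Baby-step giant-step with step n = ⌈√191⌉ = 14.
Baby steps 176^j mod 191 (j:value) for j=0..13: 0:1, 1:176, 2:34, 3:63, 4:10, 5:41, 6:149, 7:57, 8:100, 9:28, 10:153, 11:188, 12:45, 13:89.
Giant-step multiplier: 176^(-14) ≡ 176^(190-14) = 176^176 ≡ 96 (mod 191).
Giant steps γ_i = 9·96^i mod 191: γ_0=9, γ_1=100 (in table at j=8).
x = i·n + j = 1·14 + 8 = 22.
Check: 176^22 ≡ 9 (mod 191).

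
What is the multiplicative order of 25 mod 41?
10

41 is prime, so ord(25) divides φ(41) = 40.
Divisors of 40: 1, 2, 4, 5, 8, 10, 20, 40.
Repeated squaring: 25^1 ≡ 25, 25^2 ≡ 10, 25^4 ≡ 18, 25^8 ≡ 37, 25^16 ≡ 16, 25^32 ≡ 10 (mod 41).
Test 25^d mod 41 for each divisor d in increasing order:
25^1 ≡ 25
25^2 ≡ 10
25^4 ≡ 18
25^5 = 25^4·25^1 ≡ 40
25^8 ≡ 37
25^10 = 25^8·25^2 ≡ 1  ← first divisor giving 1
The order is 10.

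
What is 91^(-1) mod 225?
136

gcd(91, 225) = 1, so the inverse exists.
Extended Euclidean algorithm on (225, 91):
225 = 2 × 91 + 43  ⟹  43 = (1)·225 + (-2)·91
91 = 2 × 43 + 5  ⟹  5 = (-2)·225 + (5)·91
43 = 8 × 5 + 3  ⟹  3 = (17)·225 + (-42)·91
5 = 1 × 3 + 2  ⟹  2 = (-19)·225 + (47)·91
3 = 1 × 2 + 1  ⟹  1 = (36)·225 + (-89)·91
So (-89)·91 ≡ 1 (mod 225), i.e. 91^(-1) ≡ -89 ≡ 136 (mod 225).
Check: 91 × 136 = 12376 ≡ 1 (mod 225)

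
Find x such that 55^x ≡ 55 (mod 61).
1

Baby-step giant-step with step n = ⌈√61⌉ = 8.
Baby steps 55^j mod 61 (j:value) for j=0..7: 0:1, 1:55, 2:36, 3:28, 4:15, 5:32, 6:52, 7:54.
h = 55 is already in the table at j=1, so x = 1.
Check: 55^1 ≡ 55 (mod 61).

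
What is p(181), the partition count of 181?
749474411781

p(n) counts ways to write n as a sum of positive integers (order ignored).
Euler's pentagonal recurrence: p(k) = p(k-1) + p(k-2) - p(k-5) - p(k-7) + p(k-12) + p(k-15) - ... (offsets j(3j∓1)/2, signs ++--, p(0)=1, p(<0)=0).
DP table for k = 0..180: p(0)=1, p(1)=1, p(2)=2, p(3)=3, p(4)=5, p(5)=7, p(6)=11, p(7)=15, p(8)=22, p(9)=30, p(10)=42, p(11)=56, p(12)=77, p(13)=101, p(14)=135, p(15)=176, p(16)=231, p(17)=297, p(18)=385, p(19)=490, p(20)=627, p(21)=792, p(22)=1002, p(23)=1255, p(24)=1575, p(25)=1958, p(26)=2436, p(27)=3010, p(28)=3718, p(29)=4565, p(30)=5604, p(31)=6842, p(32)=8349, p(33)=10143, p(34)=12310, p(35)=14883, p(36)=17977, p(37)=21637, p(38)=26015, p(39)=31185, p(40)=37338, p(41)=44583, p(42)=53174, p(43)=63261, p(44)=75175, p(45)=89134, p(46)=105558, p(47)=124754, p(48)=147273, p(49)=173525, p(50)=204226, p(51)=239943, p(52)=281589, p(53)=329931, p(54)=386155, p(55)=451276, p(56)=526823, p(57)=614154, p(58)=715220, p(59)=831820, p(60)=966467, p(61)=1121505, p(62)=1300156, p(63)=1505499, p(64)=1741630, p(65)=2012558, p(66)=2323520, p(67)=2679689, p(68)=3087735, p(69)=3554345, p(70)=4087968, p(71)=4697205, p(72)=5392783, p(73)=6185689, p(74)=7089500, p(75)=8118264, p(76)=9289091, p(77)=10619863, p(78)=12132164, p(79)=13848650, p(80)=15796476, p(81)=18004327, p(82)=20506255, p(83)=23338469, p(84)=26543660, p(85)=30167357, p(86)=34262962, p(87)=38887673, p(88)=44108109, p(89)=49995925, p(90)=56634173, p(91)=64112359, p(92)=72533807, p(93)=82010177, p(94)=92669720, p(95)=104651419, p(96)=118114304, p(97)=133230930, p(98)=150198136, p(99)=169229875, p(100)=190569292, p(101)=214481126, p(102)=241265379, p(103)=271248950, p(104)=304801365, p(105)=342325709, p(106)=384276336, p(107)=431149389, p(108)=483502844, p(109)=541946240, p(110)=607163746, p(111)=679903203, p(112)=761002156, p(113)=851376628, p(114)=952050665, p(115)=1064144451, p(116)=1188908248, p(117)=1327710076, p(118)=1482074143, p(119)=1653668665, p(120)=1844349560, p(121)=2056148051, p(122)=2291320912, p(123)=2552338241, p(124)=2841940500, p(125)=3163127352, p(126)=3519222692, p(127)=3913864295, p(128)=4351078600, p(129)=4835271870, p(130)=5371315400, p(131)=5964539504, p(132)=6620830889, p(133)=7346629512, p(134)=8149040695, p(135)=9035836076, p(136)=10015581680, p(137)=11097645016, p(138)=12292341831, p(139)=13610949895, p(140)=15065878135, p(141)=16670689208, p(142)=18440293320, p(143)=20390982757, p(144)=22540654445, p(145)=24908858009, p(146)=27517052599, p(147)=30388671978, p(148)=33549419497, p(149)=37027355200, p(150)=40853235313, p(151)=45060624582, p(152)=49686288421, p(153)=54770336324, p(154)=60356673280, p(155)=66493182097, p(156)=73232243759, p(157)=80630964769, p(158)=88751778802, p(159)=97662728555, p(160)=107438159466, p(161)=118159068427, p(162)=129913904637, p(163)=142798995930, p(164)=156919475295, p(165)=172389800255, p(166)=189334822579, p(167)=207890420102, p(168)=228204732751, p(169)=250438925115, p(170)=274768617130, p(171)=301384802048, p(172)=330495499613, p(173)=362326859895, p(174)=397125074750, p(175)=435157697830, p(176)=476715857290, p(177)=522115831195, p(178)=571701605655, p(179)=625846753120, p(180)=684957390936.
Final step: p(181) = p(180) + p(179) - p(176) - p(174) + p(169) + p(166) - p(159) - p(155) + p(146) + p(141) - p(130) - p(124) + p(111) + p(104) - p(89) - p(81) + p(64) + p(55) - p(36) - p(26) + p(5)
= 684957390936 + 625846753120 - 476715857290 - 397125074750 + 250438925115 + 189334822579 - 97662728555 - 66493182097 + 27517052599 + 16670689208 - 5371315400 - 2841940500 + 679903203 + 304801365 - 49995925 - 18004327 + 1741630 + 451276 - 17977 - 2436 + 7
= 749474411781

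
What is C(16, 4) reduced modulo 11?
5

Using Lucas' theorem:
Write n=16 and k=4 in base 11:
n in base 11: [1, 5]
k in base 11: [0, 4]
C(16,4) mod 11 = ∏ C(n_i, k_i) mod 11
Digit binomials (mod 11): C(1,0) = 1; C(5,4) = 5
Product: 1 × 5 = 5 ≡ 5 (mod 11)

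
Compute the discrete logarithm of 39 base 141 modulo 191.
152

Baby-step giant-step with step n = ⌈√191⌉ = 14.
Baby steps 141^j mod 191 (j:value) for j=0..13: 0:1, 1:141, 2:17, 3:105, 4:98, 5:66, 6:138, 7:167, 8:54, 9:165, 10:154, 11:131, 12:135, 13:126.
Giant-step multiplier: 141^(-14) ≡ 141^(190-14) = 141^176 ≡ 64 (mod 191).
Giant steps γ_i = 39·64^i mod 191: γ_0=39, γ_1=13, γ_2=68, γ_3=150, γ_4=50, γ_5=144, γ_6=48, γ_7=16, γ_8=69, γ_9=23, γ_10=135 (in table at j=12).
x = i·n + j = 10·14 + 12 = 152.
Check: 141^152 ≡ 39 (mod 191).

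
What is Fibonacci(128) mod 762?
381

Matrix identity: Q^n = [[F_(n+1), F_n], [F_n, F_(n-1)]] with Q = [[1,1],[1,0]].
n = 128 = 10000000₂. Square-and-multiply, entries mod 762:
Q^1 = [[1,1],[1,0]]
Q^2 = (Q^1)² = [[2,1],[1,1]]
Q^4 = (Q^2)² = [[5,3],[3,2]]
Q^8 = (Q^4)² = [[34,21],[21,13]]
Q^16 = (Q^8)² = [[73,225],[225,610]]
Q^32 = (Q^16)² = [[328,513],[513,577]]
Q^64 = (Q^32)² = [[421,207],[207,214]]
Q^128 = (Q^64)² = [[634,381],[381,253]]
F_128 mod 762 = Q^128[0][1] = 381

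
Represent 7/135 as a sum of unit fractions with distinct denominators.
1/20 + 1/540

Greedy algorithm:
7/135: ceiling(135/7) = 20, use 1/20
1/540: ceiling(540/1) = 540, use 1/540
Result: 7/135 = 1/20 + 1/540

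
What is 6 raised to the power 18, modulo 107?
64

Repeated squaring. Binary of 18 = 10010.
6^1 ≡ 6 (mod 107); 6^2 ≡ 36 (mod 107); 6^4 ≡ 12 (mod 107); 6^8 ≡ 37 (mod 107); 6^16 ≡ 85 (mod 107)
6^18 = 6^2 × 6^16 ≡ 64 (mod 107)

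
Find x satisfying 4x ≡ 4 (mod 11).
x ≡ 1 (mod 11)

gcd(4, 11) = 1, which divides 4, so solutions exist.
Find 4^(-1) mod 11 by the extended Euclidean algorithm:
11 = 2 × 4 + 3  ⟹  3 = (1)·11 + (-2)·4
4 = 1 × 3 + 1  ⟹  1 = (-1)·11 + (3)·4
So (3)·4 ≡ 1 (mod 11), i.e. 4^(-1) ≡ 3 (mod 11).
x ≡ 3 × 4 = 12 ≡ 1 (mod 11).
Check: 4 × 1 = 4 ≡ 4 (mod 11).
Unique solution: x ≡ 1 (mod 11)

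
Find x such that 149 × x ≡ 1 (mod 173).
36

gcd(149, 173) = 1, so the inverse exists.
Extended Euclidean algorithm on (173, 149):
173 = 1 × 149 + 24  ⟹  24 = (1)·173 + (-1)·149
149 = 6 × 24 + 5  ⟹  5 = (-6)·173 + (7)·149
24 = 4 × 5 + 4  ⟹  4 = (25)·173 + (-29)·149
5 = 1 × 4 + 1  ⟹  1 = (-31)·173 + (36)·149
So (36)·149 ≡ 1 (mod 173), i.e. 149^(-1) ≡ 36 (mod 173).
Check: 149 × 36 = 5364 ≡ 1 (mod 173)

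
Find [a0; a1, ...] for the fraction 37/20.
[1; 1, 5, 1, 2]

Euclidean algorithm steps:
37 = 1 × 20 + 17
20 = 1 × 17 + 3
17 = 5 × 3 + 2
3 = 1 × 2 + 1
2 = 2 × 1 + 0
Continued fraction: [1; 1, 5, 1, 2]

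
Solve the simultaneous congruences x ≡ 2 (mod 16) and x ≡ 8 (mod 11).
162

Using Chinese Remainder Theorem:
M = 16 × 11 = 176
M1 = 11, M2 = 16
y1 = 11^(-1) mod 16 = 3
y2 = 16^(-1) mod 11 = 9
x = (2×11×3 + 8×16×9) mod 176 = 162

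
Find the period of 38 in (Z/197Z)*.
196

197 is prime, so ord(38) divides φ(197) = 196.
Divisors of 196: 1, 2, 4, 7, 14, 28, 49, 98, 196.
Repeated squaring: 38^1 ≡ 38, 38^2 ≡ 65, 38^4 ≡ 88, 38^8 ≡ 61, 38^16 ≡ 175, 38^32 ≡ 90, 38^64 ≡ 23, 38^128 ≡ 135 (mod 197).
Test 38^d mod 197 for each divisor d in increasing order:
38^1 ≡ 38
38^2 ≡ 65
38^4 ≡ 88
38^7 = 38^4·38^2·38^1 ≡ 69
38^14 = 38^8·38^4·38^2 ≡ 33
38^28 = 38^16·38^8·38^4 ≡ 104
38^49 = 38^32·38^16·38^1 ≡ 14
38^98 = 38^64·38^32·38^2 ≡ 196
38^196 = 38^128·38^64·38^4 ≡ 1  ← first divisor giving 1
The order is 196.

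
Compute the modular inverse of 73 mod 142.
107

gcd(73, 142) = 1, so the inverse exists.
Extended Euclidean algorithm on (142, 73):
142 = 1 × 73 + 69  ⟹  69 = (1)·142 + (-1)·73
73 = 1 × 69 + 4  ⟹  4 = (-1)·142 + (2)·73
69 = 17 × 4 + 1  ⟹  1 = (18)·142 + (-35)·73
So (-35)·73 ≡ 1 (mod 142), i.e. 73^(-1) ≡ -35 ≡ 107 (mod 142).
Check: 73 × 107 = 7811 ≡ 1 (mod 142)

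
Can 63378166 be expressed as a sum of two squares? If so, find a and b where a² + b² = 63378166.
Not possible

Factorization: 63378166 = 2 × 29 × 103^3
By Fermat: n is sum of two squares iff every prime p ≡ 3 (mod 4) appears to even power.
Prime(s) ≡ 3 (mod 4) with odd exponent: [(103, 3)]
Therefore 63378166 cannot be expressed as a² + b².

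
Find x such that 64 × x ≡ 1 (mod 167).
107

gcd(64, 167) = 1, so the inverse exists.
Extended Euclidean algorithm on (167, 64):
167 = 2 × 64 + 39  ⟹  39 = (1)·167 + (-2)·64
64 = 1 × 39 + 25  ⟹  25 = (-1)·167 + (3)·64
39 = 1 × 25 + 14  ⟹  14 = (2)·167 + (-5)·64
25 = 1 × 14 + 11  ⟹  11 = (-3)·167 + (8)·64
14 = 1 × 11 + 3  ⟹  3 = (5)·167 + (-13)·64
11 = 3 × 3 + 2  ⟹  2 = (-18)·167 + (47)·64
3 = 1 × 2 + 1  ⟹  1 = (23)·167 + (-60)·64
So (-60)·64 ≡ 1 (mod 167), i.e. 64^(-1) ≡ -60 ≡ 107 (mod 167).
Check: 64 × 107 = 6848 ≡ 1 (mod 167)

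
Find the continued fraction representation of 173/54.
[3; 4, 1, 10]

Euclidean algorithm steps:
173 = 3 × 54 + 11
54 = 4 × 11 + 10
11 = 1 × 10 + 1
10 = 10 × 1 + 0
Continued fraction: [3; 4, 1, 10]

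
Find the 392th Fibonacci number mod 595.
14

Matrix identity: Q^n = [[F_(n+1), F_n], [F_n, F_(n-1)]] with Q = [[1,1],[1,0]].
n = 392 = 110001000₂. Square-and-multiply, entries mod 595:
Q^1 = [[1,1],[1,0]]
Q^3 = (Q^1)²·Q = [[3,2],[2,1]]
Q^6 = (Q^3)² = [[13,8],[8,5]]
Q^12 = (Q^6)² = [[233,144],[144,89]]
Q^24 = (Q^12)² = [[55,553],[553,97]]
Q^49 = (Q^24)²·Q = [[190,29],[29,161]]
Q^98 = (Q^49)² = [[51,64],[64,582]]
Q^196 = (Q^98)² = [[152,52],[52,100]]
Q^392 = (Q^196)² = [[223,14],[14,209]]
F_392 mod 595 = Q^392[0][1] = 14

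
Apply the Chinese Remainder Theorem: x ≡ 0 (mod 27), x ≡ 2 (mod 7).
135

Using Chinese Remainder Theorem:
M = 27 × 7 = 189
M1 = 7, M2 = 27
y1 = 7^(-1) mod 27 = 4
y2 = 27^(-1) mod 7 = 6
x = (0×7×4 + 2×27×6) mod 189 = 135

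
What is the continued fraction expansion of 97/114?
[0; 1, 5, 1, 2, 2, 2]

Euclidean algorithm steps:
97 = 0 × 114 + 97
114 = 1 × 97 + 17
97 = 5 × 17 + 12
17 = 1 × 12 + 5
12 = 2 × 5 + 2
5 = 2 × 2 + 1
2 = 2 × 1 + 0
Continued fraction: [0; 1, 5, 1, 2, 2, 2]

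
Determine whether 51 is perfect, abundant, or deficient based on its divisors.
deficient

Proper divisors of 51: sum = 1 + 3 + 17 = 21
Since 21 < 51, 51 is deficient.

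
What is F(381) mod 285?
116

Matrix identity: Q^n = [[F_(n+1), F_n], [F_n, F_(n-1)]] with Q = [[1,1],[1,0]].
n = 381 = 101111101₂. Square-and-multiply, entries mod 285:
Q^1 = [[1,1],[1,0]]
Q^2 = (Q^1)² = [[2,1],[1,1]]
Q^5 = (Q^2)²·Q = [[8,5],[5,3]]
Q^11 = (Q^5)²·Q = [[144,89],[89,55]]
Q^23 = (Q^11)²·Q = [[198,157],[157,41]]
Q^47 = (Q^23)²·Q = [[201,13],[13,188]]
Q^95 = (Q^47)²·Q = [[27,100],[100,212]]
Q^190 = (Q^95)² = [[184,245],[245,224]]
Q^381 = (Q^190)²·Q = [[41,116],[116,210]]
F_381 mod 285 = Q^381[0][1] = 116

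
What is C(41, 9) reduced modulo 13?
0

Using Lucas' theorem:
Write n=41 and k=9 in base 13:
n in base 13: [3, 2]
k in base 13: [0, 9]
C(41,9) mod 13 = ∏ C(n_i, k_i) mod 13
Digit binomials (mod 13): C(3,0) = 1; C(2,9) = 0 (k_i > n_i)
Product: 1 × 0 = 0 ≡ 0 (mod 13)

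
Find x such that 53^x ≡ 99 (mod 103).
13

Baby-step giant-step with step n = ⌈√103⌉ = 11.
Baby steps 53^j mod 103 (j:value) for j=0..10: 0:1, 1:53, 2:28, 3:42, 4:63, 5:43, 6:13, 7:71, 8:55, 9:31, 10:98.
Giant-step multiplier: 53^(-11) ≡ 53^(102-11) = 53^91 ≡ 96 (mod 103).
Giant steps γ_i = 99·96^i mod 103: γ_0=99, γ_1=28 (in table at j=2).
x = i·n + j = 1·11 + 2 = 13.
Check: 53^13 ≡ 99 (mod 103).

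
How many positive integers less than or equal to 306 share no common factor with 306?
96

306 = 2 × 3^2 × 17
φ(n) = n × ∏(1 - 1/p) for each prime p dividing n
φ(306) = 306 × (1 - 1/2) × (1 - 1/3) × (1 - 1/17) = 96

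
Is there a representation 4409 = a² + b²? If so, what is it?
40² + 53² (a=40, b=53)

Factorization: 4409 = 4409
By Fermat: n is sum of two squares iff every prime p ≡ 3 (mod 4) appears to even power.
All primes ≡ 3 (mod 4) appear to even power.
Search a = 0, 1, 2, … for 4409 - a² a perfect square: first hit at a = 40: 4409 - 1600 = 2809 = 53².
4409 = 40² + 53² = 1600 + 2809 ✓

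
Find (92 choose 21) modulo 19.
5

Using Lucas' theorem:
Write n=92 and k=21 in base 19:
n in base 19: [4, 16]
k in base 19: [1, 2]
C(92,21) mod 19 = ∏ C(n_i, k_i) mod 19
Digit binomials (mod 19): C(4,1) = 4; C(16,2) = 120 ≡ 6
Product: 4 × 6 = 24 ≡ 5 (mod 19)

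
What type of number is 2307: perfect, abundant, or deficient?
deficient

Proper divisors of 2307: sum = 1 + 3 + 769 = 773
Since 773 < 2307, 2307 is deficient.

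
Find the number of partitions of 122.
2291320912

p(n) counts ways to write n as a sum of positive integers (order ignored).
Euler's pentagonal recurrence: p(k) = p(k-1) + p(k-2) - p(k-5) - p(k-7) + p(k-12) + p(k-15) - ... (offsets j(3j∓1)/2, signs ++--, p(0)=1, p(<0)=0).
DP table for k = 0..121: p(0)=1, p(1)=1, p(2)=2, p(3)=3, p(4)=5, p(5)=7, p(6)=11, p(7)=15, p(8)=22, p(9)=30, p(10)=42, p(11)=56, p(12)=77, p(13)=101, p(14)=135, p(15)=176, p(16)=231, p(17)=297, p(18)=385, p(19)=490, p(20)=627, p(21)=792, p(22)=1002, p(23)=1255, p(24)=1575, p(25)=1958, p(26)=2436, p(27)=3010, p(28)=3718, p(29)=4565, p(30)=5604, p(31)=6842, p(32)=8349, p(33)=10143, p(34)=12310, p(35)=14883, p(36)=17977, p(37)=21637, p(38)=26015, p(39)=31185, p(40)=37338, p(41)=44583, p(42)=53174, p(43)=63261, p(44)=75175, p(45)=89134, p(46)=105558, p(47)=124754, p(48)=147273, p(49)=173525, p(50)=204226, p(51)=239943, p(52)=281589, p(53)=329931, p(54)=386155, p(55)=451276, p(56)=526823, p(57)=614154, p(58)=715220, p(59)=831820, p(60)=966467, p(61)=1121505, p(62)=1300156, p(63)=1505499, p(64)=1741630, p(65)=2012558, p(66)=2323520, p(67)=2679689, p(68)=3087735, p(69)=3554345, p(70)=4087968, p(71)=4697205, p(72)=5392783, p(73)=6185689, p(74)=7089500, p(75)=8118264, p(76)=9289091, p(77)=10619863, p(78)=12132164, p(79)=13848650, p(80)=15796476, p(81)=18004327, p(82)=20506255, p(83)=23338469, p(84)=26543660, p(85)=30167357, p(86)=34262962, p(87)=38887673, p(88)=44108109, p(89)=49995925, p(90)=56634173, p(91)=64112359, p(92)=72533807, p(93)=82010177, p(94)=92669720, p(95)=104651419, p(96)=118114304, p(97)=133230930, p(98)=150198136, p(99)=169229875, p(100)=190569292, p(101)=214481126, p(102)=241265379, p(103)=271248950, p(104)=304801365, p(105)=342325709, p(106)=384276336, p(107)=431149389, p(108)=483502844, p(109)=541946240, p(110)=607163746, p(111)=679903203, p(112)=761002156, p(113)=851376628, p(114)=952050665, p(115)=1064144451, p(116)=1188908248, p(117)=1327710076, p(118)=1482074143, p(119)=1653668665, p(120)=1844349560, p(121)=2056148051.
Final step: p(122) = p(121) + p(120) - p(117) - p(115) + p(110) + p(107) - p(100) - p(96) + p(87) + p(82) - p(71) - p(65) + p(52) + p(45) - p(30) - p(22) + p(5)
= 2056148051 + 1844349560 - 1327710076 - 1064144451 + 607163746 + 431149389 - 190569292 - 118114304 + 38887673 + 20506255 - 4697205 - 2012558 + 281589 + 89134 - 5604 - 1002 + 7
= 2291320912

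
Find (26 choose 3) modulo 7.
3

Using Lucas' theorem:
Write n=26 and k=3 in base 7:
n in base 7: [3, 5]
k in base 7: [0, 3]
C(26,3) mod 7 = ∏ C(n_i, k_i) mod 7
Digit binomials (mod 7): C(3,0) = 1; C(5,3) = 10 ≡ 3
Product: 1 × 3 = 3 ≡ 3 (mod 7)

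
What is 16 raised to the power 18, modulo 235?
196

Repeated squaring. Binary of 18 = 10010.
16^1 ≡ 16 (mod 235); 16^2 ≡ 21 (mod 235); 16^4 ≡ 206 (mod 235); 16^8 ≡ 136 (mod 235); 16^16 ≡ 166 (mod 235)
16^18 = 16^2 × 16^16 ≡ 196 (mod 235)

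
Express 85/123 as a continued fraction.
[0; 1, 2, 4, 4, 2]

Euclidean algorithm steps:
85 = 0 × 123 + 85
123 = 1 × 85 + 38
85 = 2 × 38 + 9
38 = 4 × 9 + 2
9 = 4 × 2 + 1
2 = 2 × 1 + 0
Continued fraction: [0; 1, 2, 4, 4, 2]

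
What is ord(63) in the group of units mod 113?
56

113 is prime, so ord(63) divides φ(113) = 112.
Divisors of 112: 1, 2, 4, 7, 8, 14, 16, 28, 56, 112.
Repeated squaring: 63^1 ≡ 63, 63^2 ≡ 14, 63^4 ≡ 83, 63^8 ≡ 109, 63^16 ≡ 16, 63^32 ≡ 30, 63^64 ≡ 109 (mod 113).
Test 63^d mod 113 for each divisor d in increasing order:
63^1 ≡ 63
63^2 ≡ 14
63^4 ≡ 83
63^7 = 63^4·63^2·63^1 ≡ 95
63^8 ≡ 109
63^14 = 63^8·63^4·63^2 ≡ 98
63^16 ≡ 16
63^28 = 63^16·63^8·63^4 ≡ 112
63^56 = 63^32·63^16·63^8 ≡ 1  ← first divisor giving 1
The order is 56.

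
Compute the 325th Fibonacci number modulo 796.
5

Matrix identity: Q^n = [[F_(n+1), F_n], [F_n, F_(n-1)]] with Q = [[1,1],[1,0]].
n = 325 = 101000101₂. Square-and-multiply, entries mod 796:
Q^1 = [[1,1],[1,0]]
Q^2 = (Q^1)² = [[2,1],[1,1]]
Q^5 = (Q^2)²·Q = [[8,5],[5,3]]
Q^10 = (Q^5)² = [[89,55],[55,34]]
Q^20 = (Q^10)² = [[598,397],[397,201]]
Q^40 = (Q^20)² = [[201,395],[395,602]]
Q^81 = (Q^40)²·Q = [[191,610],[610,377]]
Q^162 = (Q^81)² = [[233,220],[220,13]]
Q^325 = (Q^162)²·Q = [[793,5],[5,788]]
F_325 mod 796 = Q^325[0][1] = 5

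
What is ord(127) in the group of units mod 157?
78

157 is prime, so ord(127) divides φ(157) = 156.
Divisors of 156: 1, 2, 3, 4, 6, 12, 13, 26, 39, 52, 78, 156.
Repeated squaring: 127^1 ≡ 127, 127^2 ≡ 115, 127^4 ≡ 37, 127^8 ≡ 113, 127^16 ≡ 52, 127^32 ≡ 35, 127^64 ≡ 126, 127^128 ≡ 19 (mod 157).
Test 127^d mod 157 for each divisor d in increasing order:
127^1 ≡ 127
127^2 ≡ 115
127^3 = 127^2·127^1 ≡ 4
127^4 ≡ 37
127^6 = 127^4·127^2 ≡ 16
127^12 = 127^8·127^4 ≡ 99
127^13 = 127^8·127^4·127^1 ≡ 13
127^26 = 127^16·127^8·127^2 ≡ 12
127^39 = 127^32·127^4·127^2·127^1 ≡ 156
127^52 = 127^32·127^16·127^4 ≡ 144
127^78 = 127^64·127^8·127^4·127^2 ≡ 1  ← first divisor giving 1
The order is 78.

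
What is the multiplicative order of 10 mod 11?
2

11 is prime, so ord(10) divides φ(11) = 10.
Divisors of 10: 1, 2, 5, 10.
Repeated squaring: 10^1 ≡ 10, 10^2 ≡ 1, 10^4 ≡ 1, 10^8 ≡ 1 (mod 11).
Test 10^d mod 11 for each divisor d in increasing order:
10^1 ≡ 10
10^2 ≡ 1  ← first divisor giving 1
The order is 2.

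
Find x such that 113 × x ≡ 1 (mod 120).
17

gcd(113, 120) = 1, so the inverse exists.
Extended Euclidean algorithm on (120, 113):
120 = 1 × 113 + 7  ⟹  7 = (1)·120 + (-1)·113
113 = 16 × 7 + 1  ⟹  1 = (-16)·120 + (17)·113
So (17)·113 ≡ 1 (mod 120), i.e. 113^(-1) ≡ 17 (mod 120).
Check: 113 × 17 = 1921 ≡ 1 (mod 120)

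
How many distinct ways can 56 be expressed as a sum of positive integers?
526823

p(n) counts ways to write n as a sum of positive integers (order ignored).
Euler's pentagonal recurrence: p(k) = p(k-1) + p(k-2) - p(k-5) - p(k-7) + p(k-12) + p(k-15) - ... (offsets j(3j∓1)/2, signs ++--, p(0)=1, p(<0)=0).
DP table for k = 0..55: p(0)=1, p(1)=1, p(2)=2, p(3)=3, p(4)=5, p(5)=7, p(6)=11, p(7)=15, p(8)=22, p(9)=30, p(10)=42, p(11)=56, p(12)=77, p(13)=101, p(14)=135, p(15)=176, p(16)=231, p(17)=297, p(18)=385, p(19)=490, p(20)=627, p(21)=792, p(22)=1002, p(23)=1255, p(24)=1575, p(25)=1958, p(26)=2436, p(27)=3010, p(28)=3718, p(29)=4565, p(30)=5604, p(31)=6842, p(32)=8349, p(33)=10143, p(34)=12310, p(35)=14883, p(36)=17977, p(37)=21637, p(38)=26015, p(39)=31185, p(40)=37338, p(41)=44583, p(42)=53174, p(43)=63261, p(44)=75175, p(45)=89134, p(46)=105558, p(47)=124754, p(48)=147273, p(49)=173525, p(50)=204226, p(51)=239943, p(52)=281589, p(53)=329931, p(54)=386155, p(55)=451276.
Final step: p(56) = p(55) + p(54) - p(51) - p(49) + p(44) + p(41) - p(34) - p(30) + p(21) + p(16) - p(5)
= 451276 + 386155 - 239943 - 173525 + 75175 + 44583 - 12310 - 5604 + 792 + 231 - 7
= 526823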